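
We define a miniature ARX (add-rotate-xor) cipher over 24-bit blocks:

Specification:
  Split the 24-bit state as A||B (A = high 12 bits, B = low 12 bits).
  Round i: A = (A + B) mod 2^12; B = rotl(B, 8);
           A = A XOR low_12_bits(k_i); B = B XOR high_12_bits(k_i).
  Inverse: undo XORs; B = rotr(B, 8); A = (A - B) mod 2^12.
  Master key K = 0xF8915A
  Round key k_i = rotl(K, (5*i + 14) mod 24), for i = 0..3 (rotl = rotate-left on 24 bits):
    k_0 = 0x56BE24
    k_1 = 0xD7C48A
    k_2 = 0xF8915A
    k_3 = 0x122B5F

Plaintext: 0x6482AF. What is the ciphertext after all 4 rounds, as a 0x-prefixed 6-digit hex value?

s_0 = plaintext = 0x6482AF
s_1 = Round(s_0, k_0) = 0x6D3A41
s_2 = Round(s_1, k_1) = 0x59ECD8
s_3 = Round(s_2, k_2) = 0x32C744
s_4 = Round(s_3, k_3) = 0x12F556

0x12F556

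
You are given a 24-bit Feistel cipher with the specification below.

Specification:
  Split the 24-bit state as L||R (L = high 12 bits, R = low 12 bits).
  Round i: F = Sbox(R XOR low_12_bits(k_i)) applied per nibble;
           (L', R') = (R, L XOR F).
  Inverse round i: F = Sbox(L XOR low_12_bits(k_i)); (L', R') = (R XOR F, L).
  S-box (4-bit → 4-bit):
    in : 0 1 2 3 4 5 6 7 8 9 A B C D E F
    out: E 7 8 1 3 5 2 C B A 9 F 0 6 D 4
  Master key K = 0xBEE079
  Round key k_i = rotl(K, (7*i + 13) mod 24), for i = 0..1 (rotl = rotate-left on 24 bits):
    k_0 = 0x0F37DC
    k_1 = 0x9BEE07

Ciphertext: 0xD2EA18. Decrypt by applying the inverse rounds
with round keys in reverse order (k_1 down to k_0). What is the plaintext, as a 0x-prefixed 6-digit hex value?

0xD13B92

s_0 = ciphertext = 0xD2EA18
s_1 = InvRound(s_0, k_1) = 0xB92D2E
s_2 = InvRound(s_1, k_0) = 0xD13B92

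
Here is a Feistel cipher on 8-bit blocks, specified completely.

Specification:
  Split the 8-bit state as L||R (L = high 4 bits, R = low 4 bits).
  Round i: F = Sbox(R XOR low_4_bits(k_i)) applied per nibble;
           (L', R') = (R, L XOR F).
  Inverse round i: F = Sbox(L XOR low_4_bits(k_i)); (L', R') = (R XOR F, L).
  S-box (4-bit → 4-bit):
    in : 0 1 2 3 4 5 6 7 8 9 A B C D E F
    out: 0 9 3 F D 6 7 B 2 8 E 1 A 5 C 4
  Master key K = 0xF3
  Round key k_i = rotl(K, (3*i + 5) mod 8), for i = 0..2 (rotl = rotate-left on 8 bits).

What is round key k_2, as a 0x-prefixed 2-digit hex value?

K = 0xF3
k_0 = rotl(K, (3*0+5) mod 8) = rotl(K, 5) = 0x7E
k_1 = rotl(K, (3*1+5) mod 8) = rotl(K, 0) = 0xF3
k_2 = rotl(K, (3*2+5) mod 8) = rotl(K, 3) = 0x9F

0x9F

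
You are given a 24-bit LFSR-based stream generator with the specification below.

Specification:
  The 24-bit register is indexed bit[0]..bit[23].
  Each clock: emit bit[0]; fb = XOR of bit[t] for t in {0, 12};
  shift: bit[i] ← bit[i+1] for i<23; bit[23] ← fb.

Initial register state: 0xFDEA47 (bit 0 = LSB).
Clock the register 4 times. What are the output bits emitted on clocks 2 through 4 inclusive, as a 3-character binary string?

reg_0 = 0xFDEA47
clock 1: out=1, reg = 0xFEF523
clock 2: out=1, reg = 0x7F7A91
clock 3: out=1, reg = 0x3FBD48
clock 4: out=0, reg = 0x9FDEA4

110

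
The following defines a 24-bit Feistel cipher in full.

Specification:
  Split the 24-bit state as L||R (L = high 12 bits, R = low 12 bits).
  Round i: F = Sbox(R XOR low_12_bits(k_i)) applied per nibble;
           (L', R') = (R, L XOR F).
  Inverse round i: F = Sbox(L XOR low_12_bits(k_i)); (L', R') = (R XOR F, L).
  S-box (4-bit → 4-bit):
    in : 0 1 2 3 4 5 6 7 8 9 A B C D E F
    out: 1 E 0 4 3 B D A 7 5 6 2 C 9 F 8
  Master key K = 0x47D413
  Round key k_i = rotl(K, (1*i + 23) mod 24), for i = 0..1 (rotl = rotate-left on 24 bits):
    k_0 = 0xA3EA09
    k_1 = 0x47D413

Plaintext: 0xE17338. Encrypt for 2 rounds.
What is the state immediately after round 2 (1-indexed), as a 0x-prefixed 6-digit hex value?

s_0 = plaintext = 0xE17338
s_1 = Round(s_0, k_0) = 0x338B59
s_2 = Round(s_1, k_1) = 0xB59B0E

0xB59B0E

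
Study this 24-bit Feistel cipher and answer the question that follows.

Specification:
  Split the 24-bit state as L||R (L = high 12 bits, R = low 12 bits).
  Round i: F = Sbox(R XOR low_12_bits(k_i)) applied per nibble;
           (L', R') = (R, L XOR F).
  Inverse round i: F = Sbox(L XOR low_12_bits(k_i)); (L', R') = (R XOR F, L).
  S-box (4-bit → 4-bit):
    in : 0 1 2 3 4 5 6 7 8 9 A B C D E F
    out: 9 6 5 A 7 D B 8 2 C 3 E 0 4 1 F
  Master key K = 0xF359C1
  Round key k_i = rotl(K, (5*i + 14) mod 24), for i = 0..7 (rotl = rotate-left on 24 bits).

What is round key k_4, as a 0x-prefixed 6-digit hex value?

K = 0xF359C1
k_0 = rotl(K, (5*0+14) mod 24) = rotl(K, 14) = 0x707CD6
k_1 = rotl(K, (5*1+14) mod 24) = rotl(K, 19) = 0x0F9ACE
k_2 = rotl(K, (5*2+14) mod 24) = rotl(K, 0) = 0xF359C1
k_3 = rotl(K, (5*3+14) mod 24) = rotl(K, 5) = 0x6B383E
k_4 = rotl(K, (5*4+14) mod 24) = rotl(K, 10) = 0x6707CD

0x6707CD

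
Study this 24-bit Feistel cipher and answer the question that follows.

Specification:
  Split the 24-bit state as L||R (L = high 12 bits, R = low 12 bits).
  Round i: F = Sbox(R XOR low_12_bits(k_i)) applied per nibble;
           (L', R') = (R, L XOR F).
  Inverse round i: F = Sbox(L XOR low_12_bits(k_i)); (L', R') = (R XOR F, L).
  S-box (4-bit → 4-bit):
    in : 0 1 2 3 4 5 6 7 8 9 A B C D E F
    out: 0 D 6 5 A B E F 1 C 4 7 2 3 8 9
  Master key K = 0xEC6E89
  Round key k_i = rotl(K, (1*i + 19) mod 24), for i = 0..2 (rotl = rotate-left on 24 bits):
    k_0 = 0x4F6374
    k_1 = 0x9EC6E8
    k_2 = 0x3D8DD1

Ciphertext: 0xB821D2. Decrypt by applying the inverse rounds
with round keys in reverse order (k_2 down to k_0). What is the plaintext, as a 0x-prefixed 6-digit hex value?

0x5EE79B

s_0 = ciphertext = 0xB821D2
s_1 = InvRound(s_0, k_2) = 0xF67B82
s_2 = InvRound(s_1, k_1) = 0x79BF67
s_3 = InvRound(s_2, k_0) = 0x5EE79B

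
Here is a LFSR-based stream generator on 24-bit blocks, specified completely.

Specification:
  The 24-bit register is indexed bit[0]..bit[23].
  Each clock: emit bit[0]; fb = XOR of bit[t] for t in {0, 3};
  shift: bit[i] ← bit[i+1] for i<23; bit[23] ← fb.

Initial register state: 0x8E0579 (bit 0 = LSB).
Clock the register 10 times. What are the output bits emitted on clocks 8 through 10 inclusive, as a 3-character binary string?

reg_0 = 0x8E0579
clock 1: out=1, reg = 0x4702BC
clock 2: out=0, reg = 0xA3815E
clock 3: out=0, reg = 0xD1C0AF
clock 4: out=1, reg = 0x68E057
clock 5: out=1, reg = 0xB4702B
clock 6: out=1, reg = 0x5A3815
clock 7: out=1, reg = 0xAD1C0A
clock 8: out=0, reg = 0xD68E05
clock 9: out=1, reg = 0xEB4702
clock 10: out=0, reg = 0x75A381

010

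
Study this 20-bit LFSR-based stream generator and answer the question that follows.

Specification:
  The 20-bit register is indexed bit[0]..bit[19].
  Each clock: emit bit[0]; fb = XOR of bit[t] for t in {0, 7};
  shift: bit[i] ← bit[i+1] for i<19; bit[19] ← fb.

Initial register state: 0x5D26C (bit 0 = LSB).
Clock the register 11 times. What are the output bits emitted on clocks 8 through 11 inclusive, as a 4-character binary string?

reg_0 = 0x5D26C
clock 1: out=0, reg = 0x2E936
clock 2: out=0, reg = 0x1749B
clock 3: out=1, reg = 0x0BA4D
clock 4: out=1, reg = 0x85D26
clock 5: out=0, reg = 0x42E93
clock 6: out=1, reg = 0x21749
clock 7: out=1, reg = 0x90BA4
clock 8: out=0, reg = 0xC85D2
clock 9: out=0, reg = 0xE42E9
clock 10: out=1, reg = 0x72174
clock 11: out=0, reg = 0x390BA

0010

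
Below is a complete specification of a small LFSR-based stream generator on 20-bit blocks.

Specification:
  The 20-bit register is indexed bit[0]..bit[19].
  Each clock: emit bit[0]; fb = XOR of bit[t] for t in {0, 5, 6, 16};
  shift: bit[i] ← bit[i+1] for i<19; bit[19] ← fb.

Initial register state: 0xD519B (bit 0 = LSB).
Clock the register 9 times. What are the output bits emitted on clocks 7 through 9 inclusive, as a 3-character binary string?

011

reg_0 = 0xD519B
clock 1: out=1, reg = 0x6A8CD
clock 2: out=1, reg = 0x35466
clock 3: out=0, reg = 0x9AA33
clock 4: out=1, reg = 0xCD519
clock 5: out=1, reg = 0xE6A8C
clock 6: out=0, reg = 0x73546
clock 7: out=0, reg = 0x39AA3
clock 8: out=1, reg = 0x9CD51
clock 9: out=1, reg = 0xCE6A8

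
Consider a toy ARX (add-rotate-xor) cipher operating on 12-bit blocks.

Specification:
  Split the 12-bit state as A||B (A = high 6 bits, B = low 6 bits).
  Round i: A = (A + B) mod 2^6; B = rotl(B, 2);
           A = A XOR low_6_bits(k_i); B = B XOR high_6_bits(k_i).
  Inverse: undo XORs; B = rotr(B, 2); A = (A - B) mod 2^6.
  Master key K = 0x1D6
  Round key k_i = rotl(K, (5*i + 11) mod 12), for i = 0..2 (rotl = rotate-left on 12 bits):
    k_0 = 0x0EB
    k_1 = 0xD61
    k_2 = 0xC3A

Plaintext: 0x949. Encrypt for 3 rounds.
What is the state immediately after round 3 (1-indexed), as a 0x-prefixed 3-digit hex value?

s_0 = plaintext = 0x949
s_1 = Round(s_0, k_0) = 0x167
s_2 = Round(s_1, k_1) = 0x36B
s_3 = Round(s_2, k_2) = 0x09E

0x09E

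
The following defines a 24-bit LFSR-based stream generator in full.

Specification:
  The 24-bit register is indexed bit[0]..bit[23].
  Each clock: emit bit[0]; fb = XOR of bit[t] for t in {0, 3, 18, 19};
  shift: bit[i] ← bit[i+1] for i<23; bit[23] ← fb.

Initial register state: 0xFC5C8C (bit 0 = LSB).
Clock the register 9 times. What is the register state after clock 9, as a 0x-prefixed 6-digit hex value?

reg_0 = 0xFC5C8C
clock 1: out=0, reg = 0xFE2E46
clock 2: out=0, reg = 0x7F1723
clock 3: out=1, reg = 0xBF8B91
clock 4: out=1, reg = 0xDFC5C8
clock 5: out=0, reg = 0xEFE2E4
clock 6: out=0, reg = 0x77F172
clock 7: out=0, reg = 0xBBF8B9
clock 8: out=1, reg = 0xDDFC5C
clock 9: out=0, reg = 0xEEFE2E

0xEEFE2E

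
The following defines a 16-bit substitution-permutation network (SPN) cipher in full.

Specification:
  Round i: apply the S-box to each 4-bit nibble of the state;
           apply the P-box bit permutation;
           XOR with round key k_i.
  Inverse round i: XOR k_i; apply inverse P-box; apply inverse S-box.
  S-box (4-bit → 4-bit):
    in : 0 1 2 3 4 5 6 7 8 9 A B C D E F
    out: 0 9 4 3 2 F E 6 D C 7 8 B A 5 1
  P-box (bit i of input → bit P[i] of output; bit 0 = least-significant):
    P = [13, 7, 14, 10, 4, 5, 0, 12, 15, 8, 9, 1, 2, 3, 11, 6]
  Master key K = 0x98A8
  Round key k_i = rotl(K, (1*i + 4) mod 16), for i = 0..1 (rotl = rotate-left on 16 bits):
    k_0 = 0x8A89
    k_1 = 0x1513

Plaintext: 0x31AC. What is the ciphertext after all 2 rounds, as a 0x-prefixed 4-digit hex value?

s_0 = plaintext = 0x31AC
s_1 = Round(s_0, k_0) = 0x2E36
s_2 = Round(s_1, k_1) = 0xDBA3

0xDBA3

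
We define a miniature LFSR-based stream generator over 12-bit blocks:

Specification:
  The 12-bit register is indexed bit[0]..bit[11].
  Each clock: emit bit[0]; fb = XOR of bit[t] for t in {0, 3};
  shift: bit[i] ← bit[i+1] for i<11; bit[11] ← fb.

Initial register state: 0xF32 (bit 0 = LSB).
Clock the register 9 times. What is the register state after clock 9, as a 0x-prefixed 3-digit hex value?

reg_0 = 0xF32
clock 1: out=0, reg = 0x799
clock 2: out=1, reg = 0x3CC
clock 3: out=0, reg = 0x9E6
clock 4: out=0, reg = 0x4F3
clock 5: out=1, reg = 0xA79
clock 6: out=1, reg = 0x53C
clock 7: out=0, reg = 0xA9E
clock 8: out=0, reg = 0xD4F
clock 9: out=1, reg = 0x6A7

0x6A7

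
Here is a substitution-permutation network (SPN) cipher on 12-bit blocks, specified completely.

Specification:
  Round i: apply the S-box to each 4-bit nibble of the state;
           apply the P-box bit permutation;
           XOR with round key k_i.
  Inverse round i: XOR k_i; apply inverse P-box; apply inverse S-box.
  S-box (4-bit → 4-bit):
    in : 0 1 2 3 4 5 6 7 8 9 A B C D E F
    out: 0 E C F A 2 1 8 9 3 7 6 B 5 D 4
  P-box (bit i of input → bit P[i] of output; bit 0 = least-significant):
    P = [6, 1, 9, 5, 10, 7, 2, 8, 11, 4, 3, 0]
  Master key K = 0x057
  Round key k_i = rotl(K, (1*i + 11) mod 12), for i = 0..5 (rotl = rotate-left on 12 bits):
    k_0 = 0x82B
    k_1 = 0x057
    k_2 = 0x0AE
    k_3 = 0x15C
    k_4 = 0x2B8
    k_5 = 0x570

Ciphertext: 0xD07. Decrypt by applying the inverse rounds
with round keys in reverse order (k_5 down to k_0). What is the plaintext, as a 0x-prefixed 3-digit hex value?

0x61C

s_0 = ciphertext = 0xD07
s_1 = InvRound(s_0, k_5) = 0xCFC
s_2 = InvRound(s_1, k_4) = 0x6DD
s_3 = InvRound(s_2, k_3) = 0x7CF
s_4 = InvRound(s_3, k_2) = 0x78E
s_5 = InvRound(s_4, k_1) = 0x1CD
s_6 = InvRound(s_5, k_0) = 0x61C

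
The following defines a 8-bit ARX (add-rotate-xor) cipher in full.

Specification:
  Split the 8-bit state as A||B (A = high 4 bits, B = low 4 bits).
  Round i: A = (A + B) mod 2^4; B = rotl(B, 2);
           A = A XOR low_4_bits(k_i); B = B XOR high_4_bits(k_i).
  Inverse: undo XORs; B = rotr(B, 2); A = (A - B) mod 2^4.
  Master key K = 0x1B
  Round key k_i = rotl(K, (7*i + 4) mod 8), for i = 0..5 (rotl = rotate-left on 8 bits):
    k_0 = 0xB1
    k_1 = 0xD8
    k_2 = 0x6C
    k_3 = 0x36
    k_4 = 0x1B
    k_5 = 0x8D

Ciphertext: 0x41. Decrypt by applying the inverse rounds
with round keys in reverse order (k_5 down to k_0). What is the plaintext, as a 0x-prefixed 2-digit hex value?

s_0 = ciphertext = 0x41
s_1 = InvRound(s_0, k_5) = 0x36
s_2 = InvRound(s_1, k_4) = 0xBD
s_3 = InvRound(s_2, k_3) = 0x2B
s_4 = InvRound(s_3, k_2) = 0x77
s_5 = InvRound(s_4, k_1) = 0x5A
s_6 = InvRound(s_5, k_0) = 0x04

0x04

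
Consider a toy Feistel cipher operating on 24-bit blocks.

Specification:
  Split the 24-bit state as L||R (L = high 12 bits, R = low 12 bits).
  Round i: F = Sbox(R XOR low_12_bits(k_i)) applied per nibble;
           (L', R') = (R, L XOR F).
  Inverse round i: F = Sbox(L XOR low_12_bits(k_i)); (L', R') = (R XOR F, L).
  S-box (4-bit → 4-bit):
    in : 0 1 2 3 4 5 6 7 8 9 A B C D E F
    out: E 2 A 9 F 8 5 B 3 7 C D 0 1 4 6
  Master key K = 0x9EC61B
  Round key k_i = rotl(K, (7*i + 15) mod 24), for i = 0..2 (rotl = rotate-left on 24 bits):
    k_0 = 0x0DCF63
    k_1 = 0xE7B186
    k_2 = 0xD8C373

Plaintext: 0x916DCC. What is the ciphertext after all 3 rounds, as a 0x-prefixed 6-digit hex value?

s_0 = plaintext = 0x916DCC
s_1 = Round(s_0, k_0) = 0xDCC3D0
s_2 = Round(s_1, k_1) = 0x3D0749
s_3 = Round(s_2, k_2) = 0x749C4C

0x749C4C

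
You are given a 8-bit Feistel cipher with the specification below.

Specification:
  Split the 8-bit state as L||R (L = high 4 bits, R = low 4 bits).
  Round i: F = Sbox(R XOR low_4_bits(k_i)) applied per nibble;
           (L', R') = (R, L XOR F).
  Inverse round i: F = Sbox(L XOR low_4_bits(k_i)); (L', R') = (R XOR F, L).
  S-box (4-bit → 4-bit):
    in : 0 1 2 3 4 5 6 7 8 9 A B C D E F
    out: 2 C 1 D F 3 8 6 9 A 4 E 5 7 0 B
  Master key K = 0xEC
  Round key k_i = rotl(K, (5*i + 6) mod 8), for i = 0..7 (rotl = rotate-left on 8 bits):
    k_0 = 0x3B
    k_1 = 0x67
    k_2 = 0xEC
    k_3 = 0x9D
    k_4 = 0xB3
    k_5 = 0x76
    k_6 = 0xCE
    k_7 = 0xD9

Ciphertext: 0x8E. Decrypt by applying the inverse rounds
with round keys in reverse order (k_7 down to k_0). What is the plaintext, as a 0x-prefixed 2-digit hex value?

s_0 = ciphertext = 0x8E
s_1 = InvRound(s_0, k_7) = 0x28
s_2 = InvRound(s_1, k_6) = 0xD2
s_3 = InvRound(s_2, k_5) = 0xCD
s_4 = InvRound(s_3, k_4) = 0x6C
s_5 = InvRound(s_4, k_3) = 0x26
s_6 = InvRound(s_5, k_2) = 0x62
s_7 = InvRound(s_6, k_1) = 0xE6
s_8 = InvRound(s_7, k_0) = 0x5E

0x5E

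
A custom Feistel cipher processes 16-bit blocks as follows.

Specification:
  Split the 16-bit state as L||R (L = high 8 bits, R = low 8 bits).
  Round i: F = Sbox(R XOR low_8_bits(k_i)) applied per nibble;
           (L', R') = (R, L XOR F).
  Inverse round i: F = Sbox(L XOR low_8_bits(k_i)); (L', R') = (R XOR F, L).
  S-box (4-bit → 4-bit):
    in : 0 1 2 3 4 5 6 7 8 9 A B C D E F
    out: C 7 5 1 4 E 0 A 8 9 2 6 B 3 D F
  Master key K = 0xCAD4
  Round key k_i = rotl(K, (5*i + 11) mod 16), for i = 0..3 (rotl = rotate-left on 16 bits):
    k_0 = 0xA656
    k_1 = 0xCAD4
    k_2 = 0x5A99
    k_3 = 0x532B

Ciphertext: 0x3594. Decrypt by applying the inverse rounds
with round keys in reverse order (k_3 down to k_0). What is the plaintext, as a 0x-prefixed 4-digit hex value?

s_0 = ciphertext = 0x3594
s_1 = InvRound(s_0, k_3) = 0xE935
s_2 = InvRound(s_1, k_2) = 0x99E9
s_3 = InvRound(s_2, k_1) = 0xAA99
s_4 = InvRound(s_3, k_0) = 0x62AA

0x62AA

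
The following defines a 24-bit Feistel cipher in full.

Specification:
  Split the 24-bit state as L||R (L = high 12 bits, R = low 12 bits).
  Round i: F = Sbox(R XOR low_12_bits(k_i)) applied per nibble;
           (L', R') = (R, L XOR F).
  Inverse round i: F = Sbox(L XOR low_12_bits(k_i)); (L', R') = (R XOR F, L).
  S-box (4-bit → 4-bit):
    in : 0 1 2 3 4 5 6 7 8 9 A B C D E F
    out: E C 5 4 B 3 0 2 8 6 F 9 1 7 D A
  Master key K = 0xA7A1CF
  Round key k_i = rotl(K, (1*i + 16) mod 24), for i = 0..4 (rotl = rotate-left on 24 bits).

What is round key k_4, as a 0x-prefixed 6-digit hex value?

0xFA7A1C

K = 0xA7A1CF
k_0 = rotl(K, (1*0+16) mod 24) = rotl(K, 16) = 0xCFA7A1
k_1 = rotl(K, (1*1+16) mod 24) = rotl(K, 17) = 0x9F4F43
k_2 = rotl(K, (1*2+16) mod 24) = rotl(K, 18) = 0x3E9E87
k_3 = rotl(K, (1*3+16) mod 24) = rotl(K, 19) = 0x7D3D0E
k_4 = rotl(K, (1*4+16) mod 24) = rotl(K, 20) = 0xFA7A1C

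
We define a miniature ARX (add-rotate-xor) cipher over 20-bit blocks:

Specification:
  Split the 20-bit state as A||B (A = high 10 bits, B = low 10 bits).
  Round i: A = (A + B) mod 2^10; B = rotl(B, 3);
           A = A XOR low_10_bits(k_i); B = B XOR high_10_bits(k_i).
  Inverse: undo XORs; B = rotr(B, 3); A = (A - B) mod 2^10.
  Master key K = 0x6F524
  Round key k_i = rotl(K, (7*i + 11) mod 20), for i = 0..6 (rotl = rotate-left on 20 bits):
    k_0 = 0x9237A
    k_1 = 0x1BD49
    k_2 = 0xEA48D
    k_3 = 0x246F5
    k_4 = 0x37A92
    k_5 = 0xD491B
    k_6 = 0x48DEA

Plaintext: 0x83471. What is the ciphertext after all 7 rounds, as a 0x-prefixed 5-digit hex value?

0x49144

s_0 = plaintext = 0x83471
s_1 = Round(s_0, k_0) = 0x411C0
s_2 = Round(s_1, k_1) = 0xE366C
s_3 = Round(s_2, k_2) = 0x5D0CD
s_4 = Round(s_3, k_3) = 0x2D2F8
s_5 = Round(s_4, k_4) = 0x4FB1B
s_6 = Round(s_5, k_5) = 0x50B8C
s_7 = Round(s_6, k_6) = 0x49144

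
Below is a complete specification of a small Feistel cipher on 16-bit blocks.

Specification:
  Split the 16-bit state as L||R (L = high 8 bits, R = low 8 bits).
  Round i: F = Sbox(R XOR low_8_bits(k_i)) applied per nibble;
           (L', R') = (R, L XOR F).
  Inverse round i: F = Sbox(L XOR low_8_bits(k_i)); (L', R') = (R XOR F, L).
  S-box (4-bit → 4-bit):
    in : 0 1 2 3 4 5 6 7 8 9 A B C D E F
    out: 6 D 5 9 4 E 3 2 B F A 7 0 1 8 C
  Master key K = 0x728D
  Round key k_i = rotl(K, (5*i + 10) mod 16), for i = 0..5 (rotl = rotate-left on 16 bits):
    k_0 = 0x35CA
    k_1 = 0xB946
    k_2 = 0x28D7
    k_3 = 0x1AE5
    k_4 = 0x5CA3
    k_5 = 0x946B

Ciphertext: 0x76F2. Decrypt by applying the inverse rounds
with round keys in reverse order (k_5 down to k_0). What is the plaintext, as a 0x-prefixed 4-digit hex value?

0xE82D

s_0 = ciphertext = 0x76F2
s_1 = InvRound(s_0, k_5) = 0x2376
s_2 = InvRound(s_1, k_4) = 0xC023
s_3 = InvRound(s_2, k_3) = 0x7DC0
s_4 = InvRound(s_3, k_2) = 0x6A7D
s_5 = InvRound(s_4, k_1) = 0x2D6A
s_6 = InvRound(s_5, k_0) = 0xE82D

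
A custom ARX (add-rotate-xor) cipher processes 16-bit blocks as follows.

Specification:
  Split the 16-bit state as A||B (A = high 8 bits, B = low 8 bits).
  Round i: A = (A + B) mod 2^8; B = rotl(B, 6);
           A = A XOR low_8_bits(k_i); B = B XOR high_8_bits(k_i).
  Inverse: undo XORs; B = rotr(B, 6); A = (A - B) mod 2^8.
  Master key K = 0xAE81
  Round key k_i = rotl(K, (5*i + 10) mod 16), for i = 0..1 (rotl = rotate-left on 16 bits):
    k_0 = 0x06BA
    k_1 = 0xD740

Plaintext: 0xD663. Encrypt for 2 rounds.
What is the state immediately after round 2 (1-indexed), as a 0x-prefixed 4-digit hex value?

s_0 = plaintext = 0xD663
s_1 = Round(s_0, k_0) = 0x83DE
s_2 = Round(s_1, k_1) = 0x2160

0x2160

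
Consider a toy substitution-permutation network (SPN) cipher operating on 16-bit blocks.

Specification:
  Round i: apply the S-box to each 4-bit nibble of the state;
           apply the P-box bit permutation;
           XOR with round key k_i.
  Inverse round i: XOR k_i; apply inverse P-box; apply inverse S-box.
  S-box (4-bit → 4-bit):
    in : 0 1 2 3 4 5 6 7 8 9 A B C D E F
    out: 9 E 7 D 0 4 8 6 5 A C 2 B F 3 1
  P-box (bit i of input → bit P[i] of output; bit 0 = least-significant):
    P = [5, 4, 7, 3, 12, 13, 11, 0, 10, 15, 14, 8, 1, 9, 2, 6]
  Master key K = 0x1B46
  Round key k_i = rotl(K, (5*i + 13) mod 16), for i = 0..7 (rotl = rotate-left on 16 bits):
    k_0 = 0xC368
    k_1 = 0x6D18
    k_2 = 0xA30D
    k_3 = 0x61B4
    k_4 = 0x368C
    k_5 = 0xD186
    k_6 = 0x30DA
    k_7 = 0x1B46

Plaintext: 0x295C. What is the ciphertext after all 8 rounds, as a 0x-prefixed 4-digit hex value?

s_0 = plaintext = 0x295C
s_1 = Round(s_0, k_0) = 0x4856
s_2 = Round(s_1, k_1) = 0x2110
s_3 = Round(s_2, k_2) = 0x4822
s_4 = Round(s_3, k_3) = 0x1D04
s_5 = Round(s_4, k_4) = 0xE1C9
s_6 = Round(s_5, k_5) = 0x229D
s_7 = Round(s_6, k_6) = 0xD665
s_8 = Round(s_7, k_7) = 0x1881

0x1881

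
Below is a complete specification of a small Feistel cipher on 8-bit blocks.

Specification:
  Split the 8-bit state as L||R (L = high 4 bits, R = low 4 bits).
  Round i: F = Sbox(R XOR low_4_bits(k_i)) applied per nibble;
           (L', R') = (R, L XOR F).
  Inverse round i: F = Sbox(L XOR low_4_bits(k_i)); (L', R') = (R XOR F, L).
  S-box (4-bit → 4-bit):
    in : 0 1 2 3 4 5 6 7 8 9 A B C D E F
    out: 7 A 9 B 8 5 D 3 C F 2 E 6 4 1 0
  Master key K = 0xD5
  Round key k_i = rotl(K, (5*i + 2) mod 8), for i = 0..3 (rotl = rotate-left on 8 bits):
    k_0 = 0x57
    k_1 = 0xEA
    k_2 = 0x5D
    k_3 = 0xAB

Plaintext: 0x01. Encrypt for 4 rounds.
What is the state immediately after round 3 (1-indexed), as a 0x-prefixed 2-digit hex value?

s_0 = plaintext = 0x01
s_1 = Round(s_0, k_0) = 0x1D
s_2 = Round(s_1, k_1) = 0xD2
s_3 = Round(s_2, k_2) = 0x2D
s_4 = Round(s_3, k_3) = 0xDF

0x2D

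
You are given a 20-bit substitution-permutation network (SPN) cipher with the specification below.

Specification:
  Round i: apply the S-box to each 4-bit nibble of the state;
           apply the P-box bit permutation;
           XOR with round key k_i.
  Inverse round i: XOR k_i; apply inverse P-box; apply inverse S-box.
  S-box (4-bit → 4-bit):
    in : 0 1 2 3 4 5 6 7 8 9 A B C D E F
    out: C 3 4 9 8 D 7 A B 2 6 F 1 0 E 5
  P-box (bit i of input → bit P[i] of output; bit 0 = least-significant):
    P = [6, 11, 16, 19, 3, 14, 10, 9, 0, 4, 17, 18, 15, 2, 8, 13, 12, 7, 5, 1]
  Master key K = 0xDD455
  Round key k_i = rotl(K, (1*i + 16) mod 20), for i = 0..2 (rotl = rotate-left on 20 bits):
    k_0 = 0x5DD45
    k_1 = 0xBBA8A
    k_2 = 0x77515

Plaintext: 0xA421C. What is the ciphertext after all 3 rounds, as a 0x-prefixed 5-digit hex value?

s_0 = plaintext = 0xA421C
s_1 = Round(s_0, k_0) = 0x7BDAD
s_2 = Round(s_1, k_1) = 0xB5F0C
s_3 = Round(s_2, k_2) = 0x5C2F6

0x5C2F6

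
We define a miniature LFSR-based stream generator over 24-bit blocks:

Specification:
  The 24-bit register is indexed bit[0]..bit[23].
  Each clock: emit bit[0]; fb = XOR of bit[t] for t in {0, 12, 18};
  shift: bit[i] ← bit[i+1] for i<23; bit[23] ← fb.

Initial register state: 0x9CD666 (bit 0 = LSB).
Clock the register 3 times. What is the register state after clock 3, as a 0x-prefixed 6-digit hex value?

0x939ACC

reg_0 = 0x9CD666
clock 1: out=0, reg = 0x4E6B33
clock 2: out=1, reg = 0x273599
clock 3: out=1, reg = 0x939ACC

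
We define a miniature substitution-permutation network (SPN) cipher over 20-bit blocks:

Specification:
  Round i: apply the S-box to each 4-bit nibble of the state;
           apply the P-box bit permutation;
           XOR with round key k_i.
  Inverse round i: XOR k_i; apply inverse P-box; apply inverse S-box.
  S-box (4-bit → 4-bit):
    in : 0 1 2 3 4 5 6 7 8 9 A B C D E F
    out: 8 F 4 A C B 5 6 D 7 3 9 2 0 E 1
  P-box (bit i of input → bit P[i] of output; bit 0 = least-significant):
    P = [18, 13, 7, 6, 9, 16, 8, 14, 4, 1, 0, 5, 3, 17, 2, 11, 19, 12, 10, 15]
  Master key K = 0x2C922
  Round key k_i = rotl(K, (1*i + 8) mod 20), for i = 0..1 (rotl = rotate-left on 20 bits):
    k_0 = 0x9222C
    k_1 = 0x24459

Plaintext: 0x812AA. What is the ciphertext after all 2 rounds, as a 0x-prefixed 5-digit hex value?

s_0 = plaintext = 0x812AA
s_1 = Round(s_0, k_0) = 0x68C21
s_2 = Round(s_1, k_1) = 0xE6997

0xE6997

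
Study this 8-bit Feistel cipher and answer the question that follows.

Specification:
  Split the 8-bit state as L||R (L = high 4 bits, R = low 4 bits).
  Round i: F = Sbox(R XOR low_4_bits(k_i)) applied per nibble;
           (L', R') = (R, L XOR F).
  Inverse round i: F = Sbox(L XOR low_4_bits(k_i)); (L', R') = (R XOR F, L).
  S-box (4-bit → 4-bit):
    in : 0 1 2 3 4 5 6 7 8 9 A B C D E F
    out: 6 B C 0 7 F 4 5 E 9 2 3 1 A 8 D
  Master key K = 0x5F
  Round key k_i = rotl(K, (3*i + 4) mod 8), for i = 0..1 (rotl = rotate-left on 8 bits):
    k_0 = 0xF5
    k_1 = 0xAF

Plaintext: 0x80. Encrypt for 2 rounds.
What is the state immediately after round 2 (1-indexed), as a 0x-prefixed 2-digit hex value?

s_0 = plaintext = 0x80
s_1 = Round(s_0, k_0) = 0x07
s_2 = Round(s_1, k_1) = 0x7E

0x7E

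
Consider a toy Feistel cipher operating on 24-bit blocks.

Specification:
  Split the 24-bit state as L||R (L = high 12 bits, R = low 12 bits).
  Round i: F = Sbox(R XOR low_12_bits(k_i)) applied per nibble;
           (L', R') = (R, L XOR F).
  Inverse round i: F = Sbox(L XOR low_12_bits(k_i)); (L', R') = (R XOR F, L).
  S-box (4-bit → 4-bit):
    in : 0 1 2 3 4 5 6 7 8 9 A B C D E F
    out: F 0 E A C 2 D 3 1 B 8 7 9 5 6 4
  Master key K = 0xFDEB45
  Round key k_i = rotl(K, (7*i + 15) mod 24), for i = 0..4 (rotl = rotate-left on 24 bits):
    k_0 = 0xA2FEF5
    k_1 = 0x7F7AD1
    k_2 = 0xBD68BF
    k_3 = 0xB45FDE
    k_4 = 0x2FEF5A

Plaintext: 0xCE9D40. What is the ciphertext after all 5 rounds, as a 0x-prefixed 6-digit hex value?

0xBE534C

s_0 = plaintext = 0xCE9D40
s_1 = Round(s_0, k_0) = 0xD4069B
s_2 = Round(s_1, k_1) = 0x69B488
s_3 = Round(s_2, k_2) = 0x488F38
s_4 = Round(s_3, k_3) = 0xF38BE5
s_5 = Round(s_4, k_4) = 0xBE534C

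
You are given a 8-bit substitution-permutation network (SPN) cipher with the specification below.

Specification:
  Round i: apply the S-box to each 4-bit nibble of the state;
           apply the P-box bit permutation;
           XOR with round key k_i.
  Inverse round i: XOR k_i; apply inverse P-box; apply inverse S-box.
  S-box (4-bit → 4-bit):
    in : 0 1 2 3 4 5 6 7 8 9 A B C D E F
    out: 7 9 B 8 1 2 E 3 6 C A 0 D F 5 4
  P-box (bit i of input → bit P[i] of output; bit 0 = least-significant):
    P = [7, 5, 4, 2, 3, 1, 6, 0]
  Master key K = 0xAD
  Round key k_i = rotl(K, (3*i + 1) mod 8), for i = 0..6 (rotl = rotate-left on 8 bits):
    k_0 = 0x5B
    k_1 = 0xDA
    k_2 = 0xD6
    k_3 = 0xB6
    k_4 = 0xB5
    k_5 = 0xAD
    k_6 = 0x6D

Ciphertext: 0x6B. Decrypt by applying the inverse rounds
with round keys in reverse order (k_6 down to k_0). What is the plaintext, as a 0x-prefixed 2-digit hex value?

0xE5

s_0 = ciphertext = 0x6B
s_1 = InvRound(s_0, k_6) = 0x53
s_2 = InvRound(s_1, k_5) = 0x0D
s_3 = InvRound(s_2, k_4) = 0x40
s_4 = InvRound(s_3, k_3) = 0x8D
s_5 = InvRound(s_4, k_2) = 0xDF
s_6 = InvRound(s_5, k_1) = 0x33
s_7 = InvRound(s_6, k_0) = 0xE5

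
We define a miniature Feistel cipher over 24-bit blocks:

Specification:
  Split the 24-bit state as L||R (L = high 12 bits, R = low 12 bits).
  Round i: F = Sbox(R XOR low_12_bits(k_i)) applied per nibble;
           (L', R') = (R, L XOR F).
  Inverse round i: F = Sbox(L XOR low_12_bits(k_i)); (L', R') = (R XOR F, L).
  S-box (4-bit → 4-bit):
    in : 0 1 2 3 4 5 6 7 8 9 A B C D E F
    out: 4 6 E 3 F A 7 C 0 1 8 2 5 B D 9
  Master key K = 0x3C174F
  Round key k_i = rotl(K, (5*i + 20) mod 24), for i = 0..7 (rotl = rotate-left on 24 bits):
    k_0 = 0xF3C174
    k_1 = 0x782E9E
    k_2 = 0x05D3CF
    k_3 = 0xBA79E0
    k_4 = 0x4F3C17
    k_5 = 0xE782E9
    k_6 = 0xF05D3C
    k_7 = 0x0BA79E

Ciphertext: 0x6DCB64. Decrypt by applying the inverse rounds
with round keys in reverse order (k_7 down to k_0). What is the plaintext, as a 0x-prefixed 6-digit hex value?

0x693CAB

s_0 = ciphertext = 0x6DCB64
s_1 = InvRound(s_0, k_7) = 0xD9A6DC
s_2 = InvRound(s_1, k_6) = 0x25BD9A
s_3 = InvRound(s_2, k_5) = 0x9B425B
s_4 = InvRound(s_3, k_4) = 0x8D89B4
s_5 = InvRound(s_4, k_3) = 0xF848D8
s_6 = InvRound(s_5, k_2) = 0xD2AF84
s_7 = InvRound(s_6, k_1) = 0xCABD2A
s_8 = InvRound(s_7, k_0) = 0x693CAB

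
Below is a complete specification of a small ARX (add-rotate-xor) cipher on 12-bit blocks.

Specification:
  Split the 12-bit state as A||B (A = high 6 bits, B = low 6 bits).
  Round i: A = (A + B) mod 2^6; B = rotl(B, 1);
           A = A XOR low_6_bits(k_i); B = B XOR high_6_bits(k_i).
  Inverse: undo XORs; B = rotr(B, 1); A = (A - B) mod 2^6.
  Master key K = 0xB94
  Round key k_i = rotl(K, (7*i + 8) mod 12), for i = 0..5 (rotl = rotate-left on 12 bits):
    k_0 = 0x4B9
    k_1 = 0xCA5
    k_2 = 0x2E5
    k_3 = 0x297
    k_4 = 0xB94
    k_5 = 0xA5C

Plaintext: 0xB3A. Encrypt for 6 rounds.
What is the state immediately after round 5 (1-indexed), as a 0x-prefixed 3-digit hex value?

0x679

s_0 = plaintext = 0xB3A
s_1 = Round(s_0, k_0) = 0x7E7
s_2 = Round(s_1, k_1) = 0x8FD
s_3 = Round(s_2, k_2) = 0x170
s_4 = Round(s_3, k_3) = 0x8AB
s_5 = Round(s_4, k_4) = 0x679
s_6 = Round(s_5, k_5) = 0x39A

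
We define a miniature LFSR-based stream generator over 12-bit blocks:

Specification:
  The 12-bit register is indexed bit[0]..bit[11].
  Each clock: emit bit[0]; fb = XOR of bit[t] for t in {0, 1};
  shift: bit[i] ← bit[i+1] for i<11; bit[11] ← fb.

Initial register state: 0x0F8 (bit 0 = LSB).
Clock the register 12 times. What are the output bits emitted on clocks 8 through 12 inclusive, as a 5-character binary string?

10000

reg_0 = 0x0F8
clock 1: out=0, reg = 0x07C
clock 2: out=0, reg = 0x03E
clock 3: out=0, reg = 0x81F
clock 4: out=1, reg = 0x40F
clock 5: out=1, reg = 0x207
clock 6: out=1, reg = 0x103
clock 7: out=1, reg = 0x081
clock 8: out=1, reg = 0x840
clock 9: out=0, reg = 0x420
clock 10: out=0, reg = 0x210
clock 11: out=0, reg = 0x108
clock 12: out=0, reg = 0x084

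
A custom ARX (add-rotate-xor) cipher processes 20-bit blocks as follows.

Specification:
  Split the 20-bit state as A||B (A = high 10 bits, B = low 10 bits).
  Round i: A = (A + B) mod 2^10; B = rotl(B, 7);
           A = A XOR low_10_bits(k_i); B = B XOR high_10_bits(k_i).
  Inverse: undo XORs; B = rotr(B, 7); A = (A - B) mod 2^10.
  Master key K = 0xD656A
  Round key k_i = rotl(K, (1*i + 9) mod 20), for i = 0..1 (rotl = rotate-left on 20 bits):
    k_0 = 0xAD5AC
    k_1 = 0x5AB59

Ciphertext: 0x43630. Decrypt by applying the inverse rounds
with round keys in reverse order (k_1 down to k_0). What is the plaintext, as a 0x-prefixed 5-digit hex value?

s_0 = ciphertext = 0x43630
s_1 = InvRound(s_0, k_1) = 0xDFAD6
s_2 = InvRound(s_1, k_0) = 0xEEB18

0xEEB18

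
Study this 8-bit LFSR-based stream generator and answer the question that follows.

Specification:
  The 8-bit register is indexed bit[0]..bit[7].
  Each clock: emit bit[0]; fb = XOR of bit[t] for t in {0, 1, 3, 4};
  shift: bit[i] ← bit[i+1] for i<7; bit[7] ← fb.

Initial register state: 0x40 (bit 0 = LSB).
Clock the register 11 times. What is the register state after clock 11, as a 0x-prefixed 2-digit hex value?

0xA5

reg_0 = 0x40
clock 1: out=0, reg = 0x20
clock 2: out=0, reg = 0x10
clock 3: out=0, reg = 0x88
clock 4: out=0, reg = 0xC4
clock 5: out=0, reg = 0x62
clock 6: out=0, reg = 0xB1
clock 7: out=1, reg = 0x58
clock 8: out=0, reg = 0x2C
clock 9: out=0, reg = 0x96
clock 10: out=0, reg = 0x4B
clock 11: out=1, reg = 0xA5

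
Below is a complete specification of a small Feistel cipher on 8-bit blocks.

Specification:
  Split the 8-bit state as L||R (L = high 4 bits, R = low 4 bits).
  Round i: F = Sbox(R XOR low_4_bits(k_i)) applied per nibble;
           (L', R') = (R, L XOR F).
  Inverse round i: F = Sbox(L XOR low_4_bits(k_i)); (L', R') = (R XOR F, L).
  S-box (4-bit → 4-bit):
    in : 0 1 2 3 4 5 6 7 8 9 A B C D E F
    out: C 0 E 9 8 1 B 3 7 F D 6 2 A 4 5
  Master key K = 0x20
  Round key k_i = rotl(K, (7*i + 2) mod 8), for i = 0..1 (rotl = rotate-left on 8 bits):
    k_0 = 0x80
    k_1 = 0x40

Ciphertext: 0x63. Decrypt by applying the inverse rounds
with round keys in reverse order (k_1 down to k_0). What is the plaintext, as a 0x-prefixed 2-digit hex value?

0x18

s_0 = ciphertext = 0x63
s_1 = InvRound(s_0, k_1) = 0x86
s_2 = InvRound(s_1, k_0) = 0x18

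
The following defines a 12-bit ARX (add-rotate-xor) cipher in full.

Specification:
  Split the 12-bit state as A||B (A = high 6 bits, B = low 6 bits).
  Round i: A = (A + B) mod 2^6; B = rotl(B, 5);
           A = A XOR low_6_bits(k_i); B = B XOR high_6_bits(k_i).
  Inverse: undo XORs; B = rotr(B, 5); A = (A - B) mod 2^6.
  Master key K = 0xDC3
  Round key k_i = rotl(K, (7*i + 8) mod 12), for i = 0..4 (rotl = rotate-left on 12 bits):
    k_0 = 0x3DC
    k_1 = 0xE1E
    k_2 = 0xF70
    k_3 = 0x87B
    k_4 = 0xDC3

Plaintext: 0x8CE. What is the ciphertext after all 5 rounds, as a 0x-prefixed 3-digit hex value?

0x4BF

s_0 = plaintext = 0x8CE
s_1 = Round(s_0, k_0) = 0xB48
s_2 = Round(s_1, k_1) = 0xAFC
s_3 = Round(s_2, k_2) = 0x5E3
s_4 = Round(s_3, k_3) = 0x050
s_5 = Round(s_4, k_4) = 0x4BF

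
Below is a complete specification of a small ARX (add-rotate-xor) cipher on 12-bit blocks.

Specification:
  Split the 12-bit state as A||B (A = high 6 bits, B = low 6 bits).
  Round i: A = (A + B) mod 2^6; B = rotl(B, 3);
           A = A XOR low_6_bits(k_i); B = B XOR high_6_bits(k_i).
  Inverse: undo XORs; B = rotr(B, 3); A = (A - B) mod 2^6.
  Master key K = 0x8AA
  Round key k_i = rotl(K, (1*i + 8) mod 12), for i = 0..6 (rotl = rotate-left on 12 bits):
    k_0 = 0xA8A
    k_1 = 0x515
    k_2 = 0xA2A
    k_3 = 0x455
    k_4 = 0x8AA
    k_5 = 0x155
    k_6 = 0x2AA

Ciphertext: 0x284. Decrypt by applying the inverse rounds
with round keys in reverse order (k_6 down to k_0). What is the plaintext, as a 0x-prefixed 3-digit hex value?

0x0F5

s_0 = ciphertext = 0x284
s_1 = InvRound(s_0, k_6) = 0xBF1
s_2 = InvRound(s_1, k_5) = 0x526
s_3 = InvRound(s_2, k_4) = 0x7A0
s_4 = InvRound(s_3, k_3) = 0xF4E
s_5 = InvRound(s_4, k_2) = 0x8F4
s_6 = InvRound(s_5, k_1) = 0xC84
s_7 = InvRound(s_6, k_0) = 0x0F5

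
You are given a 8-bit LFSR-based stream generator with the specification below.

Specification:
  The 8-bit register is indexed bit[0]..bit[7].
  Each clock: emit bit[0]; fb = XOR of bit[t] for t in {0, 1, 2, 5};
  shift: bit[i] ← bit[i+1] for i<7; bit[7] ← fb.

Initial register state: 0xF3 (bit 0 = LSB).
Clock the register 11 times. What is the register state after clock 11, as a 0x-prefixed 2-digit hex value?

reg_0 = 0xF3
clock 1: out=1, reg = 0xF9
clock 2: out=1, reg = 0x7C
clock 3: out=0, reg = 0x3E
clock 4: out=0, reg = 0x9F
clock 5: out=1, reg = 0xCF
clock 6: out=1, reg = 0xE7
clock 7: out=1, reg = 0x73
clock 8: out=1, reg = 0xB9
clock 9: out=1, reg = 0x5C
clock 10: out=0, reg = 0xAE
clock 11: out=0, reg = 0xD7

0xD7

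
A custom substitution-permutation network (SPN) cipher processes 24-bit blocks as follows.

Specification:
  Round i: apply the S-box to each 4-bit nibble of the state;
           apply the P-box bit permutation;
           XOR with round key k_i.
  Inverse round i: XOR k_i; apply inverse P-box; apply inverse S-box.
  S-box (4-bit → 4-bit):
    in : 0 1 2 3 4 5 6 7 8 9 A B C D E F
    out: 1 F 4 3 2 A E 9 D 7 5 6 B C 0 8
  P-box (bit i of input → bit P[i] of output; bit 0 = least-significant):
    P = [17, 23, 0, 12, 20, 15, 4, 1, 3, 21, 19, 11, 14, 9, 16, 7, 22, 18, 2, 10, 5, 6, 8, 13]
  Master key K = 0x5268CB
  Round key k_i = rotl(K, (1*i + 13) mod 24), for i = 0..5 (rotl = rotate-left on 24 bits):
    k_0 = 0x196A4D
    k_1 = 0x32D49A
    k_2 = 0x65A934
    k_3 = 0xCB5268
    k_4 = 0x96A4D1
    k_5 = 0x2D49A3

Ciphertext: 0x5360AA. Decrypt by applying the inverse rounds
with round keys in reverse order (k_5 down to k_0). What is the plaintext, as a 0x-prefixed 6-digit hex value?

0xFF2B65

s_0 = ciphertext = 0x5360AA
s_1 = InvRound(s_0, k_5) = 0xD3E10A
s_2 = InvRound(s_1, k_4) = 0xBC80D2
s_3 = InvRound(s_2, k_3) = 0x031317
s_4 = InvRound(s_3, k_2) = 0x734558
s_5 = InvRound(s_4, k_1) = 0xB0DE5F
s_6 = InvRound(s_5, k_0) = 0xFF2B65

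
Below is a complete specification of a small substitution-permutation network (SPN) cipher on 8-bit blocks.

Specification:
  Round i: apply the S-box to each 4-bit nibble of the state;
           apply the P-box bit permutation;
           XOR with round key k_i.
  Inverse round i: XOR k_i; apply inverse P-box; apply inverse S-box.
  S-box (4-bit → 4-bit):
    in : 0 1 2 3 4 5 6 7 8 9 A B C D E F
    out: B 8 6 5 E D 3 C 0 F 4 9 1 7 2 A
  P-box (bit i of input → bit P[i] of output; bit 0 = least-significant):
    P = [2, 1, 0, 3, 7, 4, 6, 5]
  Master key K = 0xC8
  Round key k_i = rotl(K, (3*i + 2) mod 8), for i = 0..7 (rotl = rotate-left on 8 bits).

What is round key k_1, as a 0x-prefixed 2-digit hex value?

K = 0xC8
k_0 = rotl(K, (3*0+2) mod 8) = rotl(K, 2) = 0x23
k_1 = rotl(K, (3*1+2) mod 8) = rotl(K, 5) = 0x19

0x19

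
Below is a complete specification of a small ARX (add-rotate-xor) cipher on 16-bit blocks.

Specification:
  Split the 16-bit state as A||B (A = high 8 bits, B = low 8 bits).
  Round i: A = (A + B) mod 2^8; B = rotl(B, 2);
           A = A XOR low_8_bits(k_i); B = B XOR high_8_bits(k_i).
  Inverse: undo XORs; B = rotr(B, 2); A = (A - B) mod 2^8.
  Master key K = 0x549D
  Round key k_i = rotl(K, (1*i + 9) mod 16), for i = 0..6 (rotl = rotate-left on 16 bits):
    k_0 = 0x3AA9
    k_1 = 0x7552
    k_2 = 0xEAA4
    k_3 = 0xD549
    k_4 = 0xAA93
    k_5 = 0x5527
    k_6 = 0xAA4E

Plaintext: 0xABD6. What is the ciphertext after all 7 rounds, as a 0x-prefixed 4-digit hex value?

s_0 = plaintext = 0xABD6
s_1 = Round(s_0, k_0) = 0x2861
s_2 = Round(s_1, k_1) = 0xDBF0
s_3 = Round(s_2, k_2) = 0x6F29
s_4 = Round(s_3, k_3) = 0xD171
s_5 = Round(s_4, k_4) = 0xD16F
s_6 = Round(s_5, k_5) = 0x67E8
s_7 = Round(s_6, k_6) = 0x0109

0x0109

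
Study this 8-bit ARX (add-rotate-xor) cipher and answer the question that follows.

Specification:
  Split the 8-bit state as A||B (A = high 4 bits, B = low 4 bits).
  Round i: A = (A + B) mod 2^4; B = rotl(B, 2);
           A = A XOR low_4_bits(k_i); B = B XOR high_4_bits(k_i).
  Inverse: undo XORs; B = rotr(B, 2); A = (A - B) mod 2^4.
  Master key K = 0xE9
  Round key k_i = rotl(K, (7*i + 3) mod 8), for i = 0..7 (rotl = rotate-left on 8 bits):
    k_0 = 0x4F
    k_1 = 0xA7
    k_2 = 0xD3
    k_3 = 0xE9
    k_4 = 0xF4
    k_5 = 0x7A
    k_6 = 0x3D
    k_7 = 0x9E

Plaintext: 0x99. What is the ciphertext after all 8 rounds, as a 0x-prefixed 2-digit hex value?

0x26

s_0 = plaintext = 0x99
s_1 = Round(s_0, k_0) = 0xD2
s_2 = Round(s_1, k_1) = 0x82
s_3 = Round(s_2, k_2) = 0x95
s_4 = Round(s_3, k_3) = 0x7B
s_5 = Round(s_4, k_4) = 0x61
s_6 = Round(s_5, k_5) = 0xD3
s_7 = Round(s_6, k_6) = 0xDF
s_8 = Round(s_7, k_7) = 0x26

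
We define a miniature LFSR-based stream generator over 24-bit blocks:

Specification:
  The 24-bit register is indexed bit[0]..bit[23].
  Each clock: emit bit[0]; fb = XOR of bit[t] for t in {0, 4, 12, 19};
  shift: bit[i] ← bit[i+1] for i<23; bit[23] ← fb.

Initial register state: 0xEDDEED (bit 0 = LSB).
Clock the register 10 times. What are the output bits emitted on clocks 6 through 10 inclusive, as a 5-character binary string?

reg_0 = 0xEDDEED
clock 1: out=1, reg = 0xF6EF76
clock 2: out=0, reg = 0xFB77BB
clock 3: out=1, reg = 0x7DBBDD
clock 4: out=1, reg = 0x3EDDEE
clock 5: out=0, reg = 0x1F6EF7
clock 6: out=1, reg = 0x8FB77B
clock 7: out=1, reg = 0x47DBBD
clock 8: out=1, reg = 0xA3EDDE
clock 9: out=0, reg = 0xD1F6EF
clock 10: out=1, reg = 0x68FB77

11101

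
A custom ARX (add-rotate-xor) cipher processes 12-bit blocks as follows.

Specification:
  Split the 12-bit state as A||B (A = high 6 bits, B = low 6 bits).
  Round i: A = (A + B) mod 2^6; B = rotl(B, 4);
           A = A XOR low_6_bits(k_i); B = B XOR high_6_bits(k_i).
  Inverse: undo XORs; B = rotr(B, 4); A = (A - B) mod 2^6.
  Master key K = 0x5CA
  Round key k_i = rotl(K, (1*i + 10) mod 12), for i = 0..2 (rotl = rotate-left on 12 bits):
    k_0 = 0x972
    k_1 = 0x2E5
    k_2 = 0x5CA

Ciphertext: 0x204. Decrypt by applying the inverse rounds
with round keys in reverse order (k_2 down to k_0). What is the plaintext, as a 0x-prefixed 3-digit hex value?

0x4F7

s_0 = ciphertext = 0x204
s_1 = InvRound(s_0, k_2) = 0xD4D
s_2 = InvRound(s_1, k_1) = 0xE18
s_3 = InvRound(s_2, k_0) = 0x4F7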